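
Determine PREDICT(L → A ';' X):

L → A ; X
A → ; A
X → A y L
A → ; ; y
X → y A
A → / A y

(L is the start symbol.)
PREDICT(L → A ';' X) = (FIRST(RHS) \ {ε}) ∪ (FOLLOW(L) if ε ∈ FIRST(RHS), i.e. RHS ⇒* ε)
FIRST(A) = { '/', ';' }
FIRST(A ';' X) = { '/', ';' }
ε ∉ FIRST(A ';' X), so FOLLOW(L) is not added.
PREDICT(L → A ';' X) = { '/', ';' }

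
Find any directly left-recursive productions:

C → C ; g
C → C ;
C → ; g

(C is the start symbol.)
C → C ; g: LEFT RECURSIVE (starts with C)
C → C ;: LEFT RECURSIVE (starts with C)
C → ; g: starts with ';'

The grammar has direct left recursion on: C.

Answer: Yes, C is left-recursive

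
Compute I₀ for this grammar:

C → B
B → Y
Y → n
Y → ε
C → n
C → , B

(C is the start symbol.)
{ [B → . Y], [C → . , B], [C → . B], [C → . n], [C' → . C], [Y → . n], [Y → .] }

First, augment the grammar with C' → C
I₀ = CLOSURE({ [C' → . C] }):
  [C' → . C] has the dot before C: add [C → . B], [C → . n], [C → . , B]
  [C → . B] has the dot before B: add [B → . Y]
  [B → . Y] has the dot before Y: add [Y → . n], [Y → .]
No further items can be added.

I₀ = { [B → . Y], [C → . , B], [C → . B], [C → . n], [C' → . C], [Y → . n], [Y → .] }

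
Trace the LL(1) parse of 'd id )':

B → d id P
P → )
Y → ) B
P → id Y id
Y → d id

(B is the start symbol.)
LL(1) parsing maintains a stack (initially the start symbol over $) and the input. At each step: if the stack top is a terminal, match it against the current input token; if it is a non-terminal N, replace it with the RHS of M[N, lookahead] (the unique production whose predict set contains the lookahead).

Stack is shown with the top on the left.

Stack     Input     Action
--------------------------
B $       d id ) $  output B → d id P
d id P $  d id ) $  match 'd'
id P $    id ) $    match 'id'
P $       ) $       output P → )
) $       ) $       match ')'
$         $         accept

The string is accepted.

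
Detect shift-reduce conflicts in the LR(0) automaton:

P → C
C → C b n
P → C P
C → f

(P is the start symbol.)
A shift-reduce conflict occurs when an LR(0) state has both:
  - a complete (reduce) item [A → α .] (dot at the end), and
  - a shift item [B → β . c γ] (dot before a terminal).

Augment with P' → P and build the canonical LR(0) collection (I0 = CLOSURE({[P' → . P]}), then GOTO on every symbol after a dot until no new states appear). It has 7 states:
  I0: { [C → . C b n], [C → . f], [P → . C P], [P → . C], [P' → . P] }  — shift
  I1: { [C → . C b n], [C → . f], [C → C . b n], [P → . C P], [P → . C], [P → C . P], [P → C .] }  — shift, reduce
  I2: { [P' → P .] }  — accept
  I3: { [C → f .] }  — reduce
  I4: { [P → C P .] }  — reduce
  I5: { [C → C b . n] }  — shift
  I6: { [C → C b n .] }  — reduce

I1 contains reduce item [P → C .] and shift items [C → C . b n], [C → . f] — shift-reduce conflict.

Answer: Yes — I1: [P → C .] vs [C → C . b n]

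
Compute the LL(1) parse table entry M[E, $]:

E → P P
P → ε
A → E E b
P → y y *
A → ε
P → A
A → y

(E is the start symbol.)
E → P P

To find M[E, $], we find productions for E where $ is in the predict set (PREDICT(N → α) = (FIRST(α) \ {ε}) ∪ (FOLLOW(N) if α ⇒* ε)).

Relevant sets:
  FIRST(P) = { 'b', 'y', ε }
  FOLLOW(E) = { $, 'b', 'y' }

E → P P: PREDICT = { $, 'b', 'y' }
  $ is in predict set, so this production goes in M[E, $]

M[E, $] = E → P P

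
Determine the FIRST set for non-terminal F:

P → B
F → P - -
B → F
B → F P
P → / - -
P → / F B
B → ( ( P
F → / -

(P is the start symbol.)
{ '(', '/' }

FIRST sets of the other non-terminals involved (by the same procedure, iterated to a fixed point):
  FIRST(P) = { '(', '/' }

From F → P - -:
  - P is a non-terminal: add FIRST(P) \ {ε} = { '(', '/' }
    P is not nullable, so stop
From F → / -:
  - '/' is a terminal: add '/' and stop

Collecting: FIRST(F) = { '(', '/' }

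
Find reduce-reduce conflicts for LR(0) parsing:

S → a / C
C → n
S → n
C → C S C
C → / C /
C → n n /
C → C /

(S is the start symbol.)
A reduce-reduce conflict occurs when an LR(0) state has two complete items [A → α .] and [B → β .] — both call for a reduction, and with no lookahead the parser cannot choose between them.

Augment with S' → S and build the canonical LR(0) collection (I0 = CLOSURE({[S' → . S]}), then GOTO on every symbol after a dot until no new states appear). It has 15 states:
  I0: { [S → . a / C], [S → . n], [S' → . S] }  — shift
  I1: { [S' → S .] }  — accept
  I2: { [S → a . / C] }  — shift
  I3: { [S → n .] }  — reduce
  I4: { [C → . / C /], [C → . C /], [C → . C S C], [C → . n n /], [C → . n], [S → a / . C] }  — shift
  I5: { [C → . / C /], [C → . C /], [C → . C S C], [C → . n n /], [C → . n], [C → / . C /] }  — shift
  I6: { [C → C . /], [C → C . S C], [S → . a / C], [S → . n], [S → a / C .] }  — shift, reduce
  I7: { [C → n . n /], [C → n .] }  — shift, reduce
  I8: { [C → n n . /] }  — shift
  I9: { [C → n n / .] }  — reduce
  I10: { [C → C / .] }  — reduce
  I11: { [C → . / C /], [C → . C /], [C → . C S C], [C → . n n /], [C → . n], [C → C S . C] }  — shift
  I12: { [C → C . /], [C → C . S C], [C → C S C .], [S → . a / C], [S → . n] }  — shift, reduce
  I13: { [C → / C . /], [C → C . /], [C → C . S C], [S → . a / C], [S → . n] }  — shift
  I14: { [C → / C / .], [C → C / .] }  — 2 reduces

I14 contains complete items [C → / C / .], [C → C / .] — reduce-reduce conflict.

Answer: Yes — I14: [C → / C / .] vs [C → C / .]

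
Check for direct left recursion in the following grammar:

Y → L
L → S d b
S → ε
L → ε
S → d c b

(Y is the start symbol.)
No direct left recursion

Direct left recursion occurs when N → N α for some non-terminal N (the right-hand side begins with the left-hand side itself).

Y → L: starts with L
L → S d b: starts with S
S → ε: starts with ε
L → ε: starts with ε
S → d c b: starts with d

No direct left recursion found.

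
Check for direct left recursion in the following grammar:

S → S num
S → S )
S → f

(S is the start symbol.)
Yes, S is left-recursive

S → S num: LEFT RECURSIVE (starts with S)
S → S ): LEFT RECURSIVE (starts with S)
S → f: starts with f

The grammar has direct left recursion on: S.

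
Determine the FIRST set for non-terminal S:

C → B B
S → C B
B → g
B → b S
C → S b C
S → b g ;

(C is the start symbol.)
To compute FIRST(S), examine every production with S on the left-hand side, reading each right-hand side left to right until a non-nullable symbol is reached.

FIRST sets of the other non-terminals involved (by the same procedure, iterated to a fixed point):
  FIRST(C) = { 'b', 'g' }

From S → C B:
  - C is a non-terminal: add FIRST(C) \ {ε} = { 'b', 'g' }
    C is not nullable, so stop
From S → b g ;:
  - b is a terminal: add 'b' and stop

Collecting: FIRST(S) = { 'b', 'g' }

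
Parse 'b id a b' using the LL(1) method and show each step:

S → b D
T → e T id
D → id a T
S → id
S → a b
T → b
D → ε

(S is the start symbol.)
LL(1) parsing maintains a stack (initially the start symbol over $) and the input. At each step: if the stack top is a terminal, match it against the current input token; if it is a non-terminal N, replace it with the RHS of M[N, lookahead] (the unique production whose predict set contains the lookahead).

Stack is shown with the top on the left.

Stack     Input       Action
----------------------------
S $       b id a b $  output S → b D
b D $     b id a b $  match 'b'
D $       id a b $    output D → id a T
id a T $  id a b $    match 'id'
a T $     a b $       match 'a'
T $       b $         output T → b
b $       b $         match 'b'
$         $           accept

The string is accepted.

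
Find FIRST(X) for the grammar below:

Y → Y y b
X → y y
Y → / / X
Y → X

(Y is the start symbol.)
To compute FIRST(X), examine every production with X on the left-hand side, reading each right-hand side left to right until a non-nullable symbol is reached.

From X → y y:
  - y is a terminal: add 'y' and stop

Collecting: FIRST(X) = { 'y' }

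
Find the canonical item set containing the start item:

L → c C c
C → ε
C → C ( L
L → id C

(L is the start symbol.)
First, augment the grammar with L' → L
I₀ = CLOSURE({ [L' → . L] }):
  [L' → . L] has the dot before L: add [L → . c C c], [L → . id C]
No further items can be added.

I₀ = { [L → . c C c], [L → . id C], [L' → . L] }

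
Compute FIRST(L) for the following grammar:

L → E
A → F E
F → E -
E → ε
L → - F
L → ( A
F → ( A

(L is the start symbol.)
FIRST sets of the other non-terminals involved (by the same procedure, iterated to a fixed point):
  FIRST(E) = { ε }

From L → E:
  - E is a non-terminal: add FIRST(E) \ {ε} = { }
    E is nullable and nothing follows, so the whole right-hand side can vanish: ε ∈ FIRST(L)
From L → - F:
  - '-' is a terminal: add '-' and stop
From L → ( A:
  - '(' is a terminal: add '(' and stop

Collecting: FIRST(L) = { '(', '-', ε }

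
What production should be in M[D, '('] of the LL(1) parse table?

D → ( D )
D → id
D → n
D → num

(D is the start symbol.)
D → ( D )

To find M[D, '('], we find productions for D where '(' is in the predict set (PREDICT(N → α) = (FIRST(α) \ {ε}) ∪ (FOLLOW(N) if α ⇒* ε)).

D → ( D ): PREDICT = { '(' }
  '(' is in predict set, so this production goes in M[D, '(']
D → id: PREDICT = { 'id' }
D → n: PREDICT = { 'n' }
D → num: PREDICT = { 'num' }

M[D, '('] = D → ( D )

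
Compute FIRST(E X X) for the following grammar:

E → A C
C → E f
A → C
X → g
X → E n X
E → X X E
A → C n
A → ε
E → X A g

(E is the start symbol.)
{ 'g' }

FIRST sets of the non-terminals involved (from the grammar, by fixed-point iteration):
  FIRST(E) = { 'g' }

To compute FIRST(E X X), process the symbols left to right:
Symbol E is a non-terminal. Add FIRST(E) \ {ε} = { 'g' }
E is not nullable (ε ∉ FIRST(E)), so stop here.
FIRST(E X X) = { 'g' }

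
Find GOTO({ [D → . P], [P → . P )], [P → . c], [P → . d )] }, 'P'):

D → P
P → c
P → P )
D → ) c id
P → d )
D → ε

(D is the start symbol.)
{ [D → P .], [P → P . )] }

GOTO(I, 'P') = CLOSURE({ [A → αX.β] : [A → α.Xβ] ∈ I, X = 'P' })

Items with dot before 'P', with the dot advanced:
  [D → . P] → [D → P .]
  [P → . P )] → [P → P . )]
Closure adds nothing (no advanced item has the dot before a non-terminal).

GOTO = { [D → P .], [P → P . )] }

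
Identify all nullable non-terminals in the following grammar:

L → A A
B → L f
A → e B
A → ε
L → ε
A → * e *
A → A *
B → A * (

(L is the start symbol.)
A non-terminal is nullable if it can derive ε (the empty string): either it has an ε-production, or it has a production whose right-hand side consists entirely of nullable non-terminals.

ε-productions: A → ε, L → ε
So A, L are immediately nullable.
No further non-terminal can be added: every production for the remaining non-terminals contains a terminal or a non-nullable non-terminal.
Nullable = { 'A', 'L' }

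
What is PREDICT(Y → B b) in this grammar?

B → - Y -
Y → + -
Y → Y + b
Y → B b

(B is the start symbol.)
{ '-' }

PREDICT(Y → B b) = (FIRST(RHS) \ {ε}) ∪ (FOLLOW(Y) if ε ∈ FIRST(RHS), i.e. RHS ⇒* ε)
FIRST(B) = { '-' }
FIRST(B b) = { '-' }
ε ∉ FIRST(B b), so FOLLOW(Y) is not added.
PREDICT(Y → B b) = { '-' }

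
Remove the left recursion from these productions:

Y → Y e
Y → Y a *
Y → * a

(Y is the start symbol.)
Y → * a Y'
Y' → e Y'
Y' → a * Y'
Y' → ε

Y is directly left-recursive. The standard transformation for
  A → A α₁ | ... | A α_m | β₁ | ... | β_n
is
  A  → β₁ A' | ... | β_n A'
  A' → α₁ A' | ... | α_m A' | ε

Y → * a becomes Y → * a Y'
Y → Y e becomes Y' → e Y'
Y → Y a * becomes Y' → a * Y'
Add Y' → ε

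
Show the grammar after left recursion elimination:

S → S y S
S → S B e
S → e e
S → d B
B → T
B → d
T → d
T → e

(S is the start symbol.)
S is directly left-recursive. The standard transformation for
  A → A α₁ | ... | A α_m | β₁ | ... | β_n
is
  A  → β₁ A' | ... | β_n A'
  A' → α₁ A' | ... | α_m A' | ε

S → e e becomes S → e e S'
S → d B becomes S → d B S'
S → S y S becomes S' → y S S'
S → S B e becomes S' → B e S'
Add S' → ε

Productions for other non-terminals are unchanged:
  B → T
  B → d
  T → d
  T → e

Resulting grammar:
S → e e S'
S → d B S'
S' → y S S'
S' → B e S'
S' → ε
B → T
B → d
T → d
T → e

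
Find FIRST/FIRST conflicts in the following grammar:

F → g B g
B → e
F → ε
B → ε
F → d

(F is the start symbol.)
A FIRST/FIRST conflict occurs when two productions N → α and N → β for the same non-terminal have FIRST(α) ∩ FIRST(β) ≠ ∅ (with ε ∈ FIRST of a nullable right-hand side, so two nullable alternatives also conflict).

Productions for F:
  F → g B g: FIRST = { 'g' }
  F → ε: FIRST = { ε }
  F → d: FIRST = { 'd' }
Productions for B:
  B → e: FIRST = { 'e' }
  B → ε: FIRST = { ε }

All alternatives of each non-terminal have pairwise disjoint FIRST sets.

Answer: No FIRST/FIRST conflicts.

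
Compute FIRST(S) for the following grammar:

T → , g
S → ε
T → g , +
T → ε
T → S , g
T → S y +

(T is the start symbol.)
To compute FIRST(S), examine every production with S on the left-hand side, reading each right-hand side left to right until a non-nullable symbol is reached.

From S → ε:
  - ε-production, so ε ∈ FIRST(S)

Collecting: FIRST(S) = { ε }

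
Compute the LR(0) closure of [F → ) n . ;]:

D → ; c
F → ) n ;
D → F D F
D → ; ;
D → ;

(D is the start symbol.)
{ [F → ) n . ;] }

Start with: [F → ) n . ;]
The dot precedes the terminal ';', so nothing is added.

CLOSURE = { [F → ) n . ;] }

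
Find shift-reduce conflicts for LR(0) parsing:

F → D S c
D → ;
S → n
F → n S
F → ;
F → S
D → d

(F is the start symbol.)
Yes — I6: [S → n .] vs [S → . n]

A shift-reduce conflict occurs when an LR(0) state has both:
  - a complete (reduce) item [A → α .] (dot at the end), and
  - a shift item [B → β . c γ] (dot before a terminal).

Augment with F' → F and build the canonical LR(0) collection (I0 = CLOSURE({[F' → . F]}), then GOTO on every symbol after a dot until no new states appear). It has 11 states:
  I0: { [D → . ;], [D → . d], [F → . ;], [F → . D S c], [F → . S], [F → . n S], [F' → . F], [S → . n] }  — shift
  I1: { [D → ; .], [F → ; .] }  — 2 reduces
  I2: { [F → D . S c], [S → . n] }  — shift
  I3: { [F' → F .] }  — accept
  I4: { [F → S .] }  — reduce
  I5: { [D → d .] }  — reduce
  I6: { [F → n . S], [S → . n], [S → n .] }  — shift, reduce
  I7: { [F → n S .] }  — reduce
  I8: { [S → n .] }  — reduce
  I9: { [F → D S . c] }  — shift
  I10: { [F → D S c .] }  — reduce

I6 contains reduce item [S → n .] and shift item [S → . n] — shift-reduce conflict.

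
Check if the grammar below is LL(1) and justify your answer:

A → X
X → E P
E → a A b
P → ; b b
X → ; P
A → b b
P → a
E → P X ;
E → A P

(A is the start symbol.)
No. Predict set conflict for A: { 'b' }

Relevant sets:
  FIRST(X) = { ';', 'a', 'b' }
  FIRST(E) = { ';', 'a', 'b' }
  FIRST(P) = { ';', 'a' }
  FIRST(A) = { ';', 'a', 'b' }

For A:
  PREDICT(A → X) = { ';', 'a', 'b' }
  PREDICT(A → b b) = { 'b' }
For X:
  PREDICT(X → E P) = { ';', 'a', 'b' }
  PREDICT(X → ';' P) = { ';' }
For E:
  PREDICT(E → a A b) = { 'a' }
  PREDICT(E → P X ';') = { ';', 'a' }
  PREDICT(E → A P) = { ';', 'a', 'b' }
For P:
  PREDICT(P → ';' b b) = { ';' }
  PREDICT(P → a) = { 'a' }

Conflict found: Predict set conflict for A: { 'b' }
The grammar is NOT LL(1).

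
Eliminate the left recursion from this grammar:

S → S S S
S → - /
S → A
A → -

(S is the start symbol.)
S is directly left-recursive. The standard transformation for
  A → A α₁ | ... | A α_m | β₁ | ... | β_n
is
  A  → β₁ A' | ... | β_n A'
  A' → α₁ A' | ... | α_m A' | ε

S → - / becomes S → - / S'
S → A becomes S → A S'
S → S S S becomes S' → S S S'
Add S' → ε

Productions for other non-terminals are unchanged:
  A → -

Resulting grammar:
S → - / S'
S → A S'
S' → S S S'
S' → ε
A → -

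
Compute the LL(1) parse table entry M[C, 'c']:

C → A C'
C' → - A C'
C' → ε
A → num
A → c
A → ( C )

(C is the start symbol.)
C → A C'

To find M[C, 'c'], we find productions for C where 'c' is in the predict set (PREDICT(N → α) = (FIRST(α) \ {ε}) ∪ (FOLLOW(N) if α ⇒* ε)).

Relevant sets:
  FIRST(A) = { '(', 'c', 'num' }

C → A C': PREDICT = { '(', 'c', 'num' }
  'c' is in predict set, so this production goes in M[C, 'c']

M[C, 'c'] = C → A C'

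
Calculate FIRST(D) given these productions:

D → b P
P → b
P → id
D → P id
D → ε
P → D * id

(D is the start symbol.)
{ '*', 'b', 'id', ε }

FIRST sets of the other non-terminals involved (by the same procedure, iterated to a fixed point):
  FIRST(P) = { '*', 'b', 'id' }

From D → b P:
  - b is a terminal: add 'b' and stop
From D → P id:
  - P is a non-terminal: add FIRST(P) \ {ε} = { '*', 'b', 'id' }
    P is not nullable, so stop
From D → ε:
  - ε-production, so ε ∈ FIRST(D)

Collecting: FIRST(D) = { '*', 'b', 'id', ε }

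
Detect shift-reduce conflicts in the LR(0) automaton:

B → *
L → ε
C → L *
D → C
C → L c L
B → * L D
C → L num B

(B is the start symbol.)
Augment with B' → B and build the canonical LR(0) collection (I0 = CLOSURE({[B' → . B]}), then GOTO on every symbol after a dot until no new states appear). It has 12 states:
  I0: { [B → . * L D], [B → . *], [B' → . B] }  — shift
  I1: { [B → * . L D], [B → * .], [L → .] }  — 2 reduces
  I2: { [B' → B .] }  — accept
  I3: { [B → * L . D], [C → . L *], [C → . L c L], [C → . L num B], [D → . C], [L → .] }  — reduce
  I4: { [D → C .] }  — reduce
  I5: { [B → * L D .] }  — reduce
  I6: { [C → L . *], [C → L . c L], [C → L . num B] }  — shift
  I7: { [C → L * .] }  — reduce
  I8: { [C → L c . L], [L → .] }  — reduce
  I9: { [B → . * L D], [B → . *], [C → L num . B] }  — shift
  I10: { [C → L num B .] }  — reduce
  I11: { [C → L c L .] }  — reduce

No state contains both a complete item and a shift item.

Answer: No shift-reduce conflicts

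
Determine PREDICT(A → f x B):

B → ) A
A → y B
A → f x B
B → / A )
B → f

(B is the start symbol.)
PREDICT(A → f x B) = (FIRST(RHS) \ {ε}) ∪ (FOLLOW(A) if ε ∈ FIRST(RHS), i.e. RHS ⇒* ε)
FIRST(f x B) = { 'f' }
ε ∉ FIRST(f x B), so FOLLOW(A) is not added.
PREDICT(A → f x B) = { 'f' }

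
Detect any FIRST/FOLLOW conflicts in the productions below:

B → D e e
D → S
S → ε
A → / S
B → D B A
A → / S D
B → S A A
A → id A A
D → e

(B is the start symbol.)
Yes. D → e with FOLLOW(D) on { 'e' }

A FIRST/FOLLOW conflict occurs when a non-terminal N has a nullable alternative N → β (β ⇒* ε) and another alternative N → α with FIRST(α) ∩ FOLLOW(N) ≠ ∅: on such a lookahead the parser cannot decide between expanding α and letting N vanish via β.

Nullable non-terminals: D, S.
FIRST sets used below: FIRST(S) = { ε }

D: nullable alternative(s) D → S; FOLLOW(D) = { $, '/', 'e', 'id' }
  D → S: FIRST \ {ε} = { } — this is the only nullable alternative, skip
  D → e: FIRST \ {ε} = { 'e' } — overlaps FOLLOW(D) on { 'e' }: CONFLICT
S has a nullable alternative but only one production, so nothing to check.

A, B have no nullable alternative, so no FIRST/FOLLOW check is needed there.

So the grammar has 1 FIRST/FOLLOW conflict (marked CONFLICT above).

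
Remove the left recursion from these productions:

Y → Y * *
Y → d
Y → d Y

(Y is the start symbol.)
Y is directly left-recursive. The standard transformation for
  A → A α₁ | ... | A α_m | β₁ | ... | β_n
is
  A  → β₁ A' | ... | β_n A'
  A' → α₁ A' | ... | α_m A' | ε

Y → d becomes Y → d Y'
Y → d Y becomes Y → d Y Y'
Y → Y * * becomes Y' → * * Y'
Add Y' → ε

Resulting grammar:
Y → d Y'
Y → d Y Y'
Y' → * * Y'
Y' → ε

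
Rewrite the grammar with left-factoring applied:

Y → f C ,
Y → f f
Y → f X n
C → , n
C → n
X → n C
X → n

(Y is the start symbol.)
Y → f Y'
Y' → C ,
Y' → f
Y' → X n
C → , n
C → n
X → n X'
X' → C
X' → ε

Left-factoring transforms A → αβ₁ | αβ₂ into A → αA' and A' → β₁ | β₂
(α is the longest common prefix among the alternatives). Repeat until
no nonterminal has two alternatives with a common prefix.

Round 1: Y has alternatives sharing prefix 'f'. Introduce Y': Y → f Y'
  Add: Y' → C ,
  Add: Y' → f
  Add: Y' → X n

Round 2: X has alternatives sharing prefix 'n'. Introduce X': X → n X'
  Add: X' → C
  Add: X' → ε

No remaining common prefixes — done.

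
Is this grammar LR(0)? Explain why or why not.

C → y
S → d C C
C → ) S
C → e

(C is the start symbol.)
A grammar is LR(0) if no state in the canonical LR(0) collection has:
  - both a shift item (dot before a terminal) and a complete item (shift-reduce conflict), or
  - two or more complete items (reduce-reduce conflict; the accept item [C' → C .] counts as a complete item here).

Augment with C' → C and build the canonical LR(0) collection (I0 = CLOSURE({[C' → . C]}), then GOTO on every symbol after a dot until no new states appear). It has 9 states:
  I0: { [C → . ) S], [C → . e], [C → . y], [C' → . C] }  — shift
  I1: { [C → ) . S], [S → . d C C] }  — shift
  I2: { [C' → C .] }  — accept
  I3: { [C → e .] }  — reduce
  I4: { [C → y .] }  — reduce
  I5: { [C → ) S .] }  — reduce
  I6: { [C → . ) S], [C → . e], [C → . y], [S → d . C C] }  — shift
  I7: { [C → . ) S], [C → . e], [C → . y], [S → d C . C] }  — shift
  I8: { [S → d C C .] }  — reduce

Every state is either a pure shift/goto state or contains exactly one complete item and nothing to shift — no conflicts. The grammar is LR(0).

Answer: Yes, the grammar is LR(0)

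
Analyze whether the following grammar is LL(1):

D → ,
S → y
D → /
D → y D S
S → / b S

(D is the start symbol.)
Yes, the grammar is LL(1).

For D:
  PREDICT(D → ',') = { ',' }
  PREDICT(D → '/') = { '/' }
  PREDICT(D → y D S) = { 'y' }
For S:
  PREDICT(S → y) = { 'y' }
  PREDICT(S → '/' b S) = { '/' }

All predict sets are disjoint. The grammar IS LL(1).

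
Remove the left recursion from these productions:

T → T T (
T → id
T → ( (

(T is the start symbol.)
T is directly left-recursive. The standard transformation for
  A → A α₁ | ... | A α_m | β₁ | ... | β_n
is
  A  → β₁ A' | ... | β_n A'
  A' → α₁ A' | ... | α_m A' | ε

T → id becomes T → id T'
T → ( ( becomes T → ( ( T'
T → T T ( becomes T' → T ( T'
Add T' → ε

Resulting grammar:
T → id T'
T → ( ( T'
T' → T ( T'
T' → ε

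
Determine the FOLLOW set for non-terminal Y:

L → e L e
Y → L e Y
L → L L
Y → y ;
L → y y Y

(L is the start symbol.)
To compute FOLLOW(Y), find every occurrence of Y on a right-hand side N → α Y β: add FIRST(β) \ {ε}, and if β is empty or nullable also add FOLLOW(N). Iterate to a fixed point.

In Y → L e Y: Y is at the end; this adds FOLLOW(Y) to itself — nothing new
In L → y y Y: Y is at the end, add FOLLOW(L)

The FOLLOW sets referred to above (computed the same way, to a fixed point):
  FOLLOW(L) = { $, 'e', 'y' }

Taking the union: FOLLOW(Y) = { $, 'e', 'y' }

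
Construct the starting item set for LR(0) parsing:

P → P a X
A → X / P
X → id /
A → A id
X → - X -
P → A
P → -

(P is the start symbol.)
{ [A → . A id], [A → . X / P], [P → . -], [P → . A], [P → . P a X], [P' → . P], [X → . - X -], [X → . id /] }

First, augment the grammar with P' → P
I₀ = CLOSURE({ [P' → . P] }):
  [P' → . P] has the dot before P: add [P → . P a X], [P → . A], [P → . -]
  [P → . A] has the dot before A: add [A → . X / P], [A → . A id]
  [A → . X / P] has the dot before X: add [X → . id /], [X → . - X -]
No further items can be added.

I₀ = { [A → . A id], [A → . X / P], [P → . -], [P → . A], [P → . P a X], [P' → . P], [X → . - X -], [X → . id /] }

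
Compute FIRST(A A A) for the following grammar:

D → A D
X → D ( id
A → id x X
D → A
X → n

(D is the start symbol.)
{ 'id' }

FIRST sets of the non-terminals involved (from the grammar, by fixed-point iteration):
  FIRST(A) = { 'id' }

To compute FIRST(A A A), process the symbols left to right:
Symbol A is a non-terminal. Add FIRST(A) \ {ε} = { 'id' }
A is not nullable (ε ∉ FIRST(A)), so stop here.
FIRST(A A A) = { 'id' }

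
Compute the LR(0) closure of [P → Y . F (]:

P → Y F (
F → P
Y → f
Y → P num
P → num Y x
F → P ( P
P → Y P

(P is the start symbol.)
To compute CLOSURE, for each item [A → α.Bβ] where B is a non-terminal, add [B → .γ] for all productions B → γ; repeat for the newly added items until nothing changes.

Start with: [P → Y . F (]
  [P → Y . F (] has the dot before F: add [F → . P], [F → . P ( P]
  [F → . P] has the dot before P: add [P → . Y F (], [P → . num Y x], [P → . Y P]
  [P → . Y F (] has the dot before Y: add [Y → . f], [Y → . P num]
No further items can be added.

CLOSURE = { [F → . P ( P], [F → . P], [P → . Y F (], [P → . Y P], [P → . num Y x], [P → Y . F (], [Y → . P num], [Y → . f] }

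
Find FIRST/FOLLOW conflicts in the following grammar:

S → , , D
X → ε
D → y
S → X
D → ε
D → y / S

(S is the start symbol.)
No FIRST/FOLLOW conflicts.

A FIRST/FOLLOW conflict occurs when a non-terminal N has a nullable alternative N → β (β ⇒* ε) and another alternative N → α with FIRST(α) ∩ FOLLOW(N) ≠ ∅: on such a lookahead the parser cannot decide between expanding α and letting N vanish via β.

Nullable non-terminals: D, S, X.
FIRST sets used below: FIRST(X) = { ε }

D: nullable alternative(s) D → ε; FOLLOW(D) = { $ }
  D → y: FIRST \ {ε} = { 'y' } — disjoint from FOLLOW(D)
  D → ε: FIRST \ {ε} = { } — this is the only nullable alternative, skip
  D → y / S: FIRST \ {ε} = { 'y' } — disjoint from FOLLOW(D)

S: nullable alternative(s) S → X; FOLLOW(S) = { $ }
  S → , , D: FIRST \ {ε} = { ',' } — disjoint from FOLLOW(S)
  S → X: FIRST \ {ε} = { } — this is the only nullable alternative, skip
X has a nullable alternative but only one production, so nothing to check.

No FIRST/FOLLOW conflicts found.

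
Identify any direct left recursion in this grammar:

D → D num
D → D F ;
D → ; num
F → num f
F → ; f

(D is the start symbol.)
Yes, D is left-recursive

Direct left recursion occurs when N → N α for some non-terminal N (the right-hand side begins with the left-hand side itself).

D → D num: LEFT RECURSIVE (starts with D)
D → D F ;: LEFT RECURSIVE (starts with D)
D → ; num: starts with ';'
F → num f: starts with num
F → ; f: starts with ';'

The grammar has direct left recursion on: D.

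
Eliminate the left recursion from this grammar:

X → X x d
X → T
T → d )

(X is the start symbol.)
X is directly left-recursive. The standard transformation for
  A → A α₁ | ... | A α_m | β₁ | ... | β_n
is
  A  → β₁ A' | ... | β_n A'
  A' → α₁ A' | ... | α_m A' | ε

X → T becomes X → T X'
X → X x d becomes X' → x d X'
Add X' → ε

Productions for other non-terminals are unchanged:
  T → d )

Resulting grammar:
X → T X'
X' → x d X'
X' → ε
T → d )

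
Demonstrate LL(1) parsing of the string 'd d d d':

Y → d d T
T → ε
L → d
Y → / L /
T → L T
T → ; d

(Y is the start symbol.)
LL(1) parsing maintains a stack (initially the start symbol over $) and the input. At each step: if the stack top is a terminal, match it against the current input token; if it is a non-terminal N, replace it with the RHS of M[N, lookahead] (the unique production whose predict set contains the lookahead).

Stack is shown with the top on the left.

Stack    Input      Action
--------------------------
Y $      d d d d $  output Y → d d T
d d T $  d d d d $  match 'd'
d T $    d d d $    match 'd'
T $      d d $      output T → L T
L T $    d d $      output L → d
d T $    d d $      match 'd'
T $      d $        output T → L T
L T $    d $        output L → d
d T $    d $        match 'd'
T $      $          output T → ε
$        $          accept

The string is accepted.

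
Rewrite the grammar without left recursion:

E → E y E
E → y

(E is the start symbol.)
E is directly left-recursive. The standard transformation for
  A → A α₁ | ... | A α_m | β₁ | ... | β_n
is
  A  → β₁ A' | ... | β_n A'
  A' → α₁ A' | ... | α_m A' | ε

E → y becomes E → y E'
E → E y E becomes E' → y E E'
Add E' → ε

Resulting grammar:
E → y E'
E' → y E E'
E' → ε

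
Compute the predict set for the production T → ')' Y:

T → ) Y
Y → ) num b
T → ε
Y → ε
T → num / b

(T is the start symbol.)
PREDICT(T → ')' Y) = (FIRST(RHS) \ {ε}) ∪ (FOLLOW(T) if ε ∈ FIRST(RHS), i.e. RHS ⇒* ε)
FIRST(')' Y) = { ')' }
ε ∉ FIRST(')' Y), so FOLLOW(T) is not added.
PREDICT(T → ')' Y) = { ')' }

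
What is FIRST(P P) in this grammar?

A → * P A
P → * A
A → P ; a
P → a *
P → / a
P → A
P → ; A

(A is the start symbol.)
{ '*', '/', ';', 'a' }

FIRST sets of the non-terminals involved (from the grammar, by fixed-point iteration):
  FIRST(P) = { '*', '/', ';', 'a' }

To compute FIRST(P P), process the symbols left to right:
Symbol P is a non-terminal. Add FIRST(P) \ {ε} = { '*', '/', ';', 'a' }
P is not nullable (ε ∉ FIRST(P)), so stop here.
FIRST(P P) = { '*', '/', ';', 'a' }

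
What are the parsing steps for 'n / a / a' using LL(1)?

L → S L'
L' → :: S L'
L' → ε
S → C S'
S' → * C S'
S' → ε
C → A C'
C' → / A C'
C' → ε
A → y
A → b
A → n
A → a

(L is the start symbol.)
LL(1) parsing maintains a stack (initially the start symbol over $) and the input. At each step: if the stack top is a terminal, match it against the current input token; if it is a non-terminal N, replace it with the RHS of M[N, lookahead] (the unique production whose predict set contains the lookahead).

Stack is shown with the top on the left.

Stack           Input        Action
-----------------------------------
L $             n / a / a $  output L → S L'
S L' $          n / a / a $  output S → C S'
C S' L' $       n / a / a $  output C → A C'
A C' S' L' $    n / a / a $  output A → n
n C' S' L' $    n / a / a $  match 'n'
C' S' L' $      / a / a $    output C' → / A C'
/ A C' S' L' $  / a / a $    match '/'
A C' S' L' $    a / a $      output A → a
a C' S' L' $    a / a $      match 'a'
C' S' L' $      / a $        output C' → / A C'
/ A C' S' L' $  / a $        match '/'
A C' S' L' $    a $          output A → a
a C' S' L' $    a $          match 'a'
C' S' L' $      $            output C' → ε
S' L' $         $            output S' → ε
L' $            $            output L' → ε
$               $            accept

The string is accepted.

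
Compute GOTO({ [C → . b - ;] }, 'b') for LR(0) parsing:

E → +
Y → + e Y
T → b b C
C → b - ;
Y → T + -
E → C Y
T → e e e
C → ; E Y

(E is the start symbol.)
GOTO(I, 'b') = CLOSURE({ [A → αX.β] : [A → α.Xβ] ∈ I, X = 'b' })

Items with dot before 'b', with the dot advanced:
  [C → . b - ;] → [C → b . - ;]
Closure adds nothing (no advanced item has the dot before a non-terminal).

GOTO = { [C → b . - ;] }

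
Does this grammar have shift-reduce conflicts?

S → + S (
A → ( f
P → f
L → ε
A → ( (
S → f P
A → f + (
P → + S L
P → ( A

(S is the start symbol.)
A shift-reduce conflict occurs when an LR(0) state has both:
  - a complete (reduce) item [A → α .] (dot at the end), and
  - a shift item [B → β . c γ] (dot before a terminal).

Augment with S' → S and build the canonical LR(0) collection (I0 = CLOSURE({[S' → . S]}), then GOTO on every symbol after a dot until no new states appear). It has 19 states:
  I0: { [S → . + S (], [S → . f P], [S' → . S] }  — shift
  I1: { [S → + . S (], [S → . + S (], [S → . f P] }  — shift
  I2: { [S' → S .] }  — accept
  I3: { [P → . ( A], [P → . + S L], [P → . f], [S → f . P] }  — shift
  I4: { [A → . ( (], [A → . ( f], [A → . f + (], [P → ( . A] }  — shift
  I5: { [P → + . S L], [S → . + S (], [S → . f P] }  — shift
  I6: { [S → f P .] }  — reduce
  I7: { [P → f .] }  — reduce
  I8: { [L → .], [P → + S . L] }  — reduce
  I9: { [P → + S L .] }  — reduce
  I10: { [A → ( . (], [A → ( . f] }  — shift
  I11: { [P → ( A .] }  — reduce
  I12: { [A → f . + (] }  — shift
  I13: { [A → f + . (] }  — shift
  I14: { [A → f + ( .] }  — reduce
  I15: { [A → ( ( .] }  — reduce
  I16: { [A → ( f .] }  — reduce
  I17: { [S → + S . (] }  — shift
  I18: { [S → + S ( .] }  — reduce

No state contains both a complete item and a shift item.

Answer: No shift-reduce conflicts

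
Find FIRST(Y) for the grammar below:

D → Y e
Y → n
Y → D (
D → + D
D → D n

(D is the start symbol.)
{ '+', 'n' }

FIRST sets of the other non-terminals involved (by the same procedure, iterated to a fixed point):
  FIRST(D) = { '+', 'n' }

From Y → n:
  - n is a terminal: add 'n' and stop
From Y → D (:
  - D is a non-terminal: add FIRST(D) \ {ε} = { '+', 'n' }
    D is not nullable, so stop

Collecting: FIRST(Y) = { '+', 'n' }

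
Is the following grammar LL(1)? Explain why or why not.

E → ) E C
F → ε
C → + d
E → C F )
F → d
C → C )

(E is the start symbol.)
Relevant sets:
  FIRST(C) = { '+' }
  FOLLOW(F) = { ')' }

For E:
  PREDICT(E → ')' E C) = { ')' }
  PREDICT(E → C F ')') = { '+' }
For F:
  PREDICT(F → ε) = { ')' }
  PREDICT(F → d) = { 'd' }
For C:
  PREDICT(C → '+' d) = { '+' }
  PREDICT(C → C ')') = { '+' }

Conflict found: Predict set conflict for C: { '+' }
The grammar is NOT LL(1).

Answer: No. Predict set conflict for C: { '+' }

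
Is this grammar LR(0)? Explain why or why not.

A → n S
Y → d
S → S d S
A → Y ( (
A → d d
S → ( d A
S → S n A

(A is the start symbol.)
A grammar is LR(0) if no state in the canonical LR(0) collection has:
  - both a shift item (dot before a terminal) and a complete item (shift-reduce conflict), or
  - two or more complete items (reduce-reduce conflict; the accept item [A' → A .] counts as a complete item here).

Augment with A' → A and build the canonical LR(0) collection (I0 = CLOSURE({[A' → . A]}), then GOTO on every symbol after a dot until no new states appear). It has 16 states:
  I0: { [A → . Y ( (], [A → . d d], [A → . n S], [A' → . A], [Y → . d] }  — shift
  I1: { [A' → A .] }  — accept
  I2: { [A → Y . ( (] }  — shift
  I3: { [A → d . d], [Y → d .] }  — shift, reduce
  I4: { [A → n . S], [S → . ( d A], [S → . S d S], [S → . S n A] }  — shift
  I5: { [S → ( . d A] }  — shift
  I6: { [A → n S .], [S → S . d S], [S → S . n A] }  — shift, reduce
  I7: { [S → . ( d A], [S → . S d S], [S → . S n A], [S → S d . S] }  — shift
  I8: { [A → . Y ( (], [A → . d d], [A → . n S], [S → S n . A], [Y → . d] }  — shift
  I9: { [S → S n A .] }  — reduce
  I10: { [S → S . d S], [S → S . n A], [S → S d S .] }  — shift, reduce
  I11: { [A → . Y ( (], [A → . d d], [A → . n S], [S → ( d . A], [Y → . d] }  — shift
  I12: { [S → ( d A .] }  — reduce
  I13: { [A → d d .] }  — reduce
  I14: { [A → Y ( . (] }  — shift
  I15: { [A → Y ( ( .] }  — reduce

Conflict in state I3:
  Shift-reduce conflict between [Y → d .] and [A → d . d]
So the grammar is NOT LR(0).

Answer: No. Shift-reduce conflict between [Y → d .] and [A → d . d]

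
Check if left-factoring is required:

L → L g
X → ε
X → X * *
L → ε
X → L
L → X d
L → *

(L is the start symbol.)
Left-factoring is needed when two productions for the same non-terminal
share a common prefix on the right-hand side.

Productions for L:
  L → L g
  L → ε
  L → X d
  L → *
Productions for X:
  X → ε
  X → X * *
  X → L

No common prefixes found.

Answer: No, left-factoring is not needed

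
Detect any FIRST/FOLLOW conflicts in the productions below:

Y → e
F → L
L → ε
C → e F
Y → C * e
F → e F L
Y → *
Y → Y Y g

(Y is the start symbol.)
A FIRST/FOLLOW conflict occurs when a non-terminal N has a nullable alternative N → β (β ⇒* ε) and another alternative N → α with FIRST(α) ∩ FOLLOW(N) ≠ ∅: on such a lookahead the parser cannot decide between expanding α and letting N vanish via β.

Nullable non-terminals: F, L.
FIRST sets used below: FIRST(L) = { ε }

F: nullable alternative(s) F → L; FOLLOW(F) = { '*' }
  F → L: FIRST \ {ε} = { } — this is the only nullable alternative, skip
  F → e F L: FIRST \ {ε} = { 'e' } — disjoint from FOLLOW(F)
L has a nullable alternative but only one production, so nothing to check.

C, Y have no nullable alternative, so no FIRST/FOLLOW check is needed there.

No FIRST/FOLLOW conflicts found.

Answer: No FIRST/FOLLOW conflicts.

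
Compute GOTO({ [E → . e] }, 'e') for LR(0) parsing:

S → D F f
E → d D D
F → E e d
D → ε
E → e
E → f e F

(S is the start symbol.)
GOTO(I, 'e') = CLOSURE({ [A → αX.β] : [A → α.Xβ] ∈ I, X = 'e' })

Items with dot before 'e', with the dot advanced:
  [E → . e] → [E → e .]
Closure adds nothing (no advanced item has the dot before a non-terminal).

GOTO = { [E → e .] }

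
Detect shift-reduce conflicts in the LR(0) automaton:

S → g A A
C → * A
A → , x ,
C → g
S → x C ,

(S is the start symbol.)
No shift-reduce conflicts

Augment with S' → S and build the canonical LR(0) collection (I0 = CLOSURE({[S' → . S]}), then GOTO on every symbol after a dot until no new states appear). It has 14 states:
  I0: { [S → . g A A], [S → . x C ,], [S' → . S] }  — shift
  I1: { [S' → S .] }  — accept
  I2: { [A → . , x ,], [S → g . A A] }  — shift
  I3: { [C → . * A], [C → . g], [S → x . C ,] }  — shift
  I4: { [A → . , x ,], [C → * . A] }  — shift
  I5: { [S → x C . ,] }  — shift
  I6: { [C → g .] }  — reduce
  I7: { [S → x C , .] }  — reduce
  I8: { [A → , . x ,] }  — shift
  I9: { [C → * A .] }  — reduce
  I10: { [A → , x . ,] }  — shift
  I11: { [A → , x , .] }  — reduce
  I12: { [A → . , x ,], [S → g A . A] }  — shift
  I13: { [S → g A A .] }  — reduce

No state contains both a complete item and a shift item.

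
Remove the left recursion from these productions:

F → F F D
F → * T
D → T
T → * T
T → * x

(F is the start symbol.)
F is directly left-recursive. The standard transformation for
  A → A α₁ | ... | A α_m | β₁ | ... | β_n
is
  A  → β₁ A' | ... | β_n A'
  A' → α₁ A' | ... | α_m A' | ε

F → * T becomes F → * T F'
F → F F D becomes F' → F D F'
Add F' → ε

Productions for other non-terminals are unchanged:
  D → T
  T → * T
  T → * x

Resulting grammar:
F → * T F'
F' → F D F'
F' → ε
D → T
T → * T
T → * x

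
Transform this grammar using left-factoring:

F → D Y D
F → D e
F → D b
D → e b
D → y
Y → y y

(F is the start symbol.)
Left-factoring transforms A → αβ₁ | αβ₂ into A → αA' and A' → β₁ | β₂
(α is the longest common prefix among the alternatives). Repeat until
no nonterminal has two alternatives with a common prefix.

Round 1: F has alternatives sharing prefix 'D'. Introduce F': F → D F'
  Add: F' → Y D
  Add: F' → e
  Add: F' → b

No remaining common prefixes — done.

Resulting grammar:
F → D F'
F' → Y D
F' → e
F' → b
D → e b
D → y
Y → y y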